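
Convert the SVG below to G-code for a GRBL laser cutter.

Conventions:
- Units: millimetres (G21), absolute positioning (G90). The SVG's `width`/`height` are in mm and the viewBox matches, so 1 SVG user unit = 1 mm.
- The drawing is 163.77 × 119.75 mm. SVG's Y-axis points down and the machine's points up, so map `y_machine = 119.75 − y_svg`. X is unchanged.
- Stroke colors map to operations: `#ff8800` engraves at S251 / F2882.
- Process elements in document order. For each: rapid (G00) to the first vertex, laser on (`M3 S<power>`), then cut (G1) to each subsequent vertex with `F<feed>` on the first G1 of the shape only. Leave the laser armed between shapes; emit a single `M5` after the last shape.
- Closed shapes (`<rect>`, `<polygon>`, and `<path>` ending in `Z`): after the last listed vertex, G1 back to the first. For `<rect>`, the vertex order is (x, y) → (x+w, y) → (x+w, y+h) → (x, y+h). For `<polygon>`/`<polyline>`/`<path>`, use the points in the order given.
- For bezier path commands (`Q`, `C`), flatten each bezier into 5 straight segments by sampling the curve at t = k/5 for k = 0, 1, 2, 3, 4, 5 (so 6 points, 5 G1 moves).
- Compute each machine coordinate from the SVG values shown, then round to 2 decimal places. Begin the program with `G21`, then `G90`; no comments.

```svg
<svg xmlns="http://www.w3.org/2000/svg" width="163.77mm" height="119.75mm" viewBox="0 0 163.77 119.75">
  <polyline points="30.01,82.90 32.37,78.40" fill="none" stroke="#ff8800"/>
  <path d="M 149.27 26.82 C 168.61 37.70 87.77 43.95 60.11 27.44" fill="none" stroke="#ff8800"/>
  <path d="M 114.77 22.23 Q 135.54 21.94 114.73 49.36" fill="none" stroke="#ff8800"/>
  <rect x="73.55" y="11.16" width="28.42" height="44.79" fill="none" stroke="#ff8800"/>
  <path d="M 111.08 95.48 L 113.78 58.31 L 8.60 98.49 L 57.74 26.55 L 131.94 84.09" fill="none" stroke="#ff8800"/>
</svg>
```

viewBox `0 0 163.77 119.75` with mm width/height → 1 unit = 1 mm. Flip: y_m = 119.75 − y_svg.

**Shape 1** — `<polyline>` line segment, stroke `#ff8800` → engrave (S251, F2882). Machine vertices: (30.01,36.85) → (32.37,41.35). Open path.

**Shape 2** — `<path>` cubic bezier, stroke `#ff8800` → engrave (S251, F2882). Control points (SVG): P0=(149.27,26.82), P1=(168.61,37.70), P2=(87.77,43.95), P3=(60.11,27.44); sampled at t=k/5. Machine vertices: (149.27,92.93) → (150.08,87.10) → (134.21,83.26) → (109.01,82.26) → (81.86,84.99) → (60.11,92.31). Open path.

**Shape 3** — `<path>` quadratic bezier, stroke `#ff8800` → engrave (S251, F2882). Control points (SVG): P0=(114.77,22.23), P1=(135.54,21.94), P2=(114.73,49.36); sampled at t=k/5. Machine vertices: (114.77,97.52) → (121.41,96.53) → (124.73,93.32) → (124.73,87.89) → (121.39,80.25) → (114.73,70.39). Open path.

**Shape 4** — `<rect>` rectangle, stroke `#ff8800` → engrave (S251, F2882). Machine vertices: (73.55,108.59) → (101.97,108.59) → (101.97,63.80) → (73.55,63.80) → (73.55,108.59). Closed: final G1 returns to the first vertex.

**Shape 5** — `<path>` open polyline, stroke `#ff8800` → engrave (S251, F2882). Machine vertices: (111.08,24.27) → (113.78,61.44) → (8.60,21.26) → (57.74,93.20) → (131.94,35.66). Open path.

G21
G90
G00 X30.01 Y36.85
M3 S251
G1 X32.37 Y41.35 F2882
G00 X149.27 Y92.93
M3 S251
G1 X150.08 Y87.10 F2882
G1 X134.21 Y83.26
G1 X109.01 Y82.26
G1 X81.86 Y84.99
G1 X60.11 Y92.31
G00 X114.77 Y97.52
M3 S251
G1 X121.41 Y96.53 F2882
G1 X124.73 Y93.32
G1 X124.73 Y87.89
G1 X121.39 Y80.25
G1 X114.73 Y70.39
G00 X73.55 Y108.59
M3 S251
G1 X101.97 Y108.59 F2882
G1 X101.97 Y63.80
G1 X73.55 Y63.80
G1 X73.55 Y108.59
G00 X111.08 Y24.27
M3 S251
G1 X113.78 Y61.44 F2882
G1 X8.60 Y21.26
G1 X57.74 Y93.20
G1 X131.94 Y35.66
M5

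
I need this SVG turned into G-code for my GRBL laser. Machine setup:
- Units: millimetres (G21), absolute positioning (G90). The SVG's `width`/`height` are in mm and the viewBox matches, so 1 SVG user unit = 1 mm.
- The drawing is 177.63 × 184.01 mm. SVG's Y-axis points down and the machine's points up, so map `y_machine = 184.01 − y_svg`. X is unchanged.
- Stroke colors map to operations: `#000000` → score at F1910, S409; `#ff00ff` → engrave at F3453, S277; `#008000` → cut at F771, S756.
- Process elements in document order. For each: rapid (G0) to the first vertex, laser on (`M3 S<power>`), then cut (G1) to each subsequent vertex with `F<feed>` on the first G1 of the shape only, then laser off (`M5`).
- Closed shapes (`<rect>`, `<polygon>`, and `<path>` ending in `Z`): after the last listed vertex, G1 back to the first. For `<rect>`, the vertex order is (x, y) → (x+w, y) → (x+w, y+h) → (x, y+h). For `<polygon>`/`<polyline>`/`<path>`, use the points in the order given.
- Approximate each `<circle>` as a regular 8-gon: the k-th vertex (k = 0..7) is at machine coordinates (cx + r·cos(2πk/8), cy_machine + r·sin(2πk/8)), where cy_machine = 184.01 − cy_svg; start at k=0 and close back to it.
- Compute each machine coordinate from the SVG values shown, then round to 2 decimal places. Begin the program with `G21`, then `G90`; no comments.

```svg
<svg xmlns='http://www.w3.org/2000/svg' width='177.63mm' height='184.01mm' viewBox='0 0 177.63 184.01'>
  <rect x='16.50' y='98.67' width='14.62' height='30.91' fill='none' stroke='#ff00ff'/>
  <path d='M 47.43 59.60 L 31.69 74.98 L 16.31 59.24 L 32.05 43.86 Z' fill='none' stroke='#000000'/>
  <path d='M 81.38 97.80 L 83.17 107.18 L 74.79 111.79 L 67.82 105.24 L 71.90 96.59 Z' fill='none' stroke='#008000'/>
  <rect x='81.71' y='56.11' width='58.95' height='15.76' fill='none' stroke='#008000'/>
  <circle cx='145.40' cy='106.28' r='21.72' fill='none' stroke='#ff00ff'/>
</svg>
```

1 u = 1 mm; y_m = 184.01 − y.

[1] `<rect>` rectangle, #ff00ff→engrave S277 F3453: (16.50,85.34) → (31.12,85.34) → (31.12,54.43) → (16.50,54.43) → (16.50,85.34) (closed)

[2] `<path>` regular polygon, #000000→score S409 F1910: (47.43,124.41) → (31.69,109.03) → (16.31,124.77) → (32.05,140.15) → (47.43,124.41) (closed)

[3] `<path>` regular polygon, #008000→cut S756 F771: (81.38,86.21) → (83.17,76.83) → (74.79,72.22) → (67.82,78.77) → (71.90,87.42) → (81.38,86.21) (closed)

[4] `<rect>` rectangle, #008000→cut S756 F771: (81.71,127.90) → (140.66,127.90) → (140.66,112.14) → (81.71,112.14) → (81.71,127.90) (closed)

[5] `<circle>` circle, #ff00ff→engrave S277 F3453: (167.12,77.73) → (160.76,93.09) → (145.40,99.45) → (130.04,93.09) → (123.68,77.73) → (130.04,62.37) → (145.40,56.01) → (160.76,62.37) → (167.12,77.73) (closed)

G21
G90
G0 X16.50 Y85.34
M3 S277
G1 X31.12 Y85.34 F3453
G1 X31.12 Y54.43
G1 X16.50 Y54.43
G1 X16.50 Y85.34
M5
G0 X47.43 Y124.41
M3 S409
G1 X31.69 Y109.03 F1910
G1 X16.31 Y124.77
G1 X32.05 Y140.15
G1 X47.43 Y124.41
M5
G0 X81.38 Y86.21
M3 S756
G1 X83.17 Y76.83 F771
G1 X74.79 Y72.22
G1 X67.82 Y78.77
G1 X71.90 Y87.42
G1 X81.38 Y86.21
M5
G0 X81.71 Y127.90
M3 S756
G1 X140.66 Y127.90 F771
G1 X140.66 Y112.14
G1 X81.71 Y112.14
G1 X81.71 Y127.90
M5
G0 X167.12 Y77.73
M3 S277
G1 X160.76 Y93.09 F3453
G1 X145.40 Y99.45
G1 X130.04 Y93.09
G1 X123.68 Y77.73
G1 X130.04 Y62.37
G1 X145.40 Y56.01
G1 X160.76 Y62.37
G1 X167.12 Y77.73
M5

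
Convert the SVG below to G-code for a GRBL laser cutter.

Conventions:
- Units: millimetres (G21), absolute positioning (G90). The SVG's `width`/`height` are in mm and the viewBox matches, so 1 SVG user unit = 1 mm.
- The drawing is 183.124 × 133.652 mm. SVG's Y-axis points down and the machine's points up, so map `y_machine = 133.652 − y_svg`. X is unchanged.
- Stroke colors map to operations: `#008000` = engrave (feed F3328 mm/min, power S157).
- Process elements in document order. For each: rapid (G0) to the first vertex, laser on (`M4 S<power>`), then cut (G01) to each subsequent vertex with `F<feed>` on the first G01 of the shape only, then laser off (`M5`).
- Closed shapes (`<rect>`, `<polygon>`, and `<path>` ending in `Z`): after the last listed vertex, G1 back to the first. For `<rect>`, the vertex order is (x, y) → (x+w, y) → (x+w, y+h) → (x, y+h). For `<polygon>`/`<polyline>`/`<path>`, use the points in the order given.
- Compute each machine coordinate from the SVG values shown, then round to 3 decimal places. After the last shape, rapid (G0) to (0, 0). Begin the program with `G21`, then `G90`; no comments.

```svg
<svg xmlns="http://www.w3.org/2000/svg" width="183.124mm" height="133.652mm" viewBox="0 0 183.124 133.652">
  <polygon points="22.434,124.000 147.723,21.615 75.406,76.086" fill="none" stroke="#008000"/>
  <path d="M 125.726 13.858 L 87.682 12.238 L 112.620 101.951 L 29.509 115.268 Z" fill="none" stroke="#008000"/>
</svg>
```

G21
G90
G0 X22.434 Y9.652
M4 S157
G01 X147.723 Y112.037 F3328
G01 X75.406 Y57.566
G01 X22.434 Y9.652
M5
G0 X125.726 Y119.794
M4 S157
G01 X87.682 Y121.414 F3328
G01 X112.620 Y31.701
G01 X29.509 Y18.384
G01 X125.726 Y119.794
M5
G0 X0.000 Y0.000

viewBox `0 0 183.124 133.652` with mm width/height → 1 unit = 1 mm. Flip: y_m = 133.652 − y_svg.

**Shape 1** — `<polygon>` closed polygon, stroke `#008000` → engrave (S157, F3328). Machine vertices: (22.434,9.652) → (147.723,112.037) → (75.406,57.566) → (22.434,9.652). Closed: final G1 returns to the first vertex.

**Shape 2** — `<path>` closed polygon, stroke `#008000` → engrave (S157, F3328). Machine vertices: (125.726,119.794) → (87.682,121.414) → (112.620,31.701) → (29.509,18.384) → (125.726,119.794). Closed: final G1 returns to the first vertex.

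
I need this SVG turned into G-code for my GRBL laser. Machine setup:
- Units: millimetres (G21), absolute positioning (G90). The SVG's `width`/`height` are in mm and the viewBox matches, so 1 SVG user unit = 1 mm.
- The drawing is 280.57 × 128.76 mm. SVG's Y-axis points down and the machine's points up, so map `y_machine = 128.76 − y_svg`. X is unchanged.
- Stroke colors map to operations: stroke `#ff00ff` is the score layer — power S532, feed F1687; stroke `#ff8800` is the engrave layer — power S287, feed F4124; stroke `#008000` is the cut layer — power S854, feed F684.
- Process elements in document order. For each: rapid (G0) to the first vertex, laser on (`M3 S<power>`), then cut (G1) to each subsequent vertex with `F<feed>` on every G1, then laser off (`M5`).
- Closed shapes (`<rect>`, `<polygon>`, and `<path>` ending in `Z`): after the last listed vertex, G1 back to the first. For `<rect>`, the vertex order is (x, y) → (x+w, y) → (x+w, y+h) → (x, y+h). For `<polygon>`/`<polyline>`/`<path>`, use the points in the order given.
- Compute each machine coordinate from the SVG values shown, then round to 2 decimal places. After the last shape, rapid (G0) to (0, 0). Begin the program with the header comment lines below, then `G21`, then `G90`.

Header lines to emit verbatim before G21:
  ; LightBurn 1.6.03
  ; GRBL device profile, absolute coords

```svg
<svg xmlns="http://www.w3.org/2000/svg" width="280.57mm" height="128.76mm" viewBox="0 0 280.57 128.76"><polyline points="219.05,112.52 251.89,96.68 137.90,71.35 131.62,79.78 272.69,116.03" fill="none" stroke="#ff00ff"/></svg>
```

1 u = 1 mm; y_m = 128.76 − y.

[1] `<polyline>` open polyline, #ff00ff→score S532 F1687: (219.05,16.24) → (251.89,32.08) → (137.90,57.41) → (131.62,48.98) → (272.69,12.73)

; LightBurn 1.6.03
; GRBL device profile, absolute coords
G21
G90
G0 X219.05 Y16.24
M3 S532
G1 X251.89 Y32.08 F1687
G1 X137.90 Y57.41 F1687
G1 X131.62 Y48.98 F1687
G1 X272.69 Y12.73 F1687
M5
G0 X0.00 Y0.00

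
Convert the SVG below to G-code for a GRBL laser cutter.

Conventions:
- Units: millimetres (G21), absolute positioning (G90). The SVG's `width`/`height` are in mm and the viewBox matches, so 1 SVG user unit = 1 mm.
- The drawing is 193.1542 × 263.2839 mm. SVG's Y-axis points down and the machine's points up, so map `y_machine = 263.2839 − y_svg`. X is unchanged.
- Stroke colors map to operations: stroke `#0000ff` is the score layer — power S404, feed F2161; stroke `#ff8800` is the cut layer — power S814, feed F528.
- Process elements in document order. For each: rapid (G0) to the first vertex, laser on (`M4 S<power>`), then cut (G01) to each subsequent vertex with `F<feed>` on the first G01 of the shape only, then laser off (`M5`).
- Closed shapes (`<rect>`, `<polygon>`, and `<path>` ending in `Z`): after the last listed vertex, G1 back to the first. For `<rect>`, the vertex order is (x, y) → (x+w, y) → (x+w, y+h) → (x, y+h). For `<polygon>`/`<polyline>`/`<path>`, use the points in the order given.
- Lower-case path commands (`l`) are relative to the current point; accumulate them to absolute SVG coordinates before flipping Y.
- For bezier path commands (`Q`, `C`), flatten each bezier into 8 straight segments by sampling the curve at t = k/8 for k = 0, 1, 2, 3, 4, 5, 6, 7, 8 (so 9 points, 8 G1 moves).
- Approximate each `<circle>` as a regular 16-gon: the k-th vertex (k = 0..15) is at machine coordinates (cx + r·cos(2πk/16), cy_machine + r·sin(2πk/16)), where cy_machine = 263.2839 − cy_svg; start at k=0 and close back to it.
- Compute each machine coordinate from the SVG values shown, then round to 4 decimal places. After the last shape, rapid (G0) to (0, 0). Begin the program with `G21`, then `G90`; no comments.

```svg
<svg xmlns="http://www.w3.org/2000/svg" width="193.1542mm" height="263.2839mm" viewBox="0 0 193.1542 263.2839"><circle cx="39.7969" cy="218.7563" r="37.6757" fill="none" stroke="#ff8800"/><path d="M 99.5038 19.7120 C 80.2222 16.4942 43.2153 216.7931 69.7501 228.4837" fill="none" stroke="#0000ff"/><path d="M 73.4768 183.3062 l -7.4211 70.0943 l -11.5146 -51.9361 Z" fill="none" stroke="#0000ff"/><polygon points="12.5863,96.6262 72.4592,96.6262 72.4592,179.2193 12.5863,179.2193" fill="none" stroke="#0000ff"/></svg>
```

G21
G90
G0 X77.4726 Y44.5276
M4 S814
G01 X74.6047 Y58.9455 F528
G01 X66.4376 Y71.1683
G01 X54.2148 Y79.3354
G01 X39.7969 Y82.2033
G01 X25.3790 Y79.3354
G01 X13.1562 Y71.1683
G01 X4.9891 Y58.9455
G01 X2.1212 Y44.5276
G01 X4.9891 Y30.1097
G01 X13.1562 Y17.8869
G01 X25.3790 Y9.7198
G01 X39.7969 Y6.8519
G01 X54.2148 Y9.7198
G01 X66.4376 Y17.8869
G01 X74.6047 Y30.1097
G01 X77.4726 Y44.5276
M5
G0 X99.5038 Y243.5719
M4 S404
G01 X91.6011 Y236.0046 F2161
G01 X82.9889 Y213.9528
G01 X74.6197 Y182.0118
G01 X67.4458 Y144.7767
G01 X62.4195 Y106.8428
G01 X60.4933 Y72.8053
G01 X62.6193 Y47.2593
G01 X69.7501 Y34.8002
M5
G0 X73.4768 Y79.9777
M4 S404
G01 X66.0557 Y9.8834 F2161
G01 X54.5411 Y61.8195
G01 X73.4768 Y79.9777
M5
G0 X12.5863 Y166.6577
M4 S404
G01 X72.4592 Y166.6577 F2161
G01 X72.4592 Y84.0646
G01 X12.5863 Y84.0646
G01 X12.5863 Y166.6577
M5
G0 X0.0000 Y0.0000

viewBox `0 0 193.1542 263.2839` with mm width/height → 1 unit = 1 mm. Flip: y_m = 263.2839 − y_svg.

**Shape 1** — `<circle>` circle, stroke `#ff8800` → cut (S814, F528). Machine vertices: (77.4726,44.5276) → (74.6047,58.9455) → (66.4376,71.1683) → (54.2148,79.3354) → (39.7969,82.2033) → (25.3790,79.3354) → (13.1562,71.1683) → (4.9891,58.9455) → (2.1212,44.5276) → (4.9891,30.1097) → (13.1562,17.8869) → (25.3790,9.7198) → (39.7969,6.8519) → (54.2148,9.7198) → (66.4376,17.8869) → (74.6047,30.1097) → (77.4726,44.5276). Closed: final G1 returns to the first vertex.

**Shape 2** — `<path>` cubic bezier, stroke `#0000ff` → score (S404, F2161). Control points (SVG): P0=(99.5038,19.7120), P1=(80.2222,16.4942), P2=(43.2153,216.7931), P3=(69.7501,228.4837); sampled at t=k/8. Machine vertices: (99.5038,243.5719) → (91.6011,236.0046) → (82.9889,213.9528) → (74.6197,182.0118) → (67.4458,144.7767) → (62.4195,106.8428) → (60.4933,72.8053) → (62.6193,47.2593) → (69.7501,34.8002). Open path.

**Shape 3** — `<path>` closed polygon, stroke `#0000ff` → score (S404, F2161). Machine vertices: (73.4768,79.9777) → (66.0557,9.8834) → (54.5411,61.8195) → (73.4768,79.9777). Closed: final G1 returns to the first vertex.

**Shape 4** — `<polygon>` rectangle, stroke `#0000ff` → score (S404, F2161). Machine vertices: (12.5863,166.6577) → (72.4592,166.6577) → (72.4592,84.0646) → (12.5863,84.0646) → (12.5863,166.6577). Closed: final G1 returns to the first vertex.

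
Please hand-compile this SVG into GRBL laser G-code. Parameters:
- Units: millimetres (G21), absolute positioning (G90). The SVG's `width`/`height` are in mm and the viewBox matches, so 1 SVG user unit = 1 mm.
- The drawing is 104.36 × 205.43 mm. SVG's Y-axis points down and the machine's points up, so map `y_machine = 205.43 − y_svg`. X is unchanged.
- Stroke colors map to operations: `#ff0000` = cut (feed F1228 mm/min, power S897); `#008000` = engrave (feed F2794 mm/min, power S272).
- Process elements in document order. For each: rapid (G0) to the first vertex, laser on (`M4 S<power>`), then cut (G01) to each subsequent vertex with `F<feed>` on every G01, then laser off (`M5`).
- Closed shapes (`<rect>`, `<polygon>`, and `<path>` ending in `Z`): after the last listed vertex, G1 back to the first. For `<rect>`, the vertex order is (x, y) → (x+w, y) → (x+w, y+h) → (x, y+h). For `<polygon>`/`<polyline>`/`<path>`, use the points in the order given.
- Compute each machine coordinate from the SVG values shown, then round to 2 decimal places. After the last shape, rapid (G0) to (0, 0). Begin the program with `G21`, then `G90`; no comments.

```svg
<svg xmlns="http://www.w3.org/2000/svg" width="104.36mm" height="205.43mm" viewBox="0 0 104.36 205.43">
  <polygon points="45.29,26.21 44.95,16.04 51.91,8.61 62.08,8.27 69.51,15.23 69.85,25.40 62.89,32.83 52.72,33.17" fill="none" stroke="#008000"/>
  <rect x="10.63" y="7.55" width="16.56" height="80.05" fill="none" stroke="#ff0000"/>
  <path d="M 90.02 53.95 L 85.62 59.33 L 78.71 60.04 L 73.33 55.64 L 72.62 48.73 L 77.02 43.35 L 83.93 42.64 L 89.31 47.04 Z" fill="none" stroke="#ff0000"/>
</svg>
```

G21
G90
G0 X45.29 Y179.22
M4 S272
G01 X44.95 Y189.39 F2794
G01 X51.91 Y196.82 F2794
G01 X62.08 Y197.16 F2794
G01 X69.51 Y190.20 F2794
G01 X69.85 Y180.03 F2794
G01 X62.89 Y172.60 F2794
G01 X52.72 Y172.26 F2794
G01 X45.29 Y179.22 F2794
M5
G0 X10.63 Y197.88
M4 S897
G01 X27.19 Y197.88 F1228
G01 X27.19 Y117.83 F1228
G01 X10.63 Y117.83 F1228
G01 X10.63 Y197.88 F1228
M5
G0 X90.02 Y151.48
M4 S897
G01 X85.62 Y146.10 F1228
G01 X78.71 Y145.39 F1228
G01 X73.33 Y149.79 F1228
G01 X72.62 Y156.70 F1228
G01 X77.02 Y162.08 F1228
G01 X83.93 Y162.79 F1228
G01 X89.31 Y158.39 F1228
G01 X90.02 Y151.48 F1228
M5
G0 X0.00 Y0.00

Since the viewBox matches the mm dimensions, user units are millimetres directly. The only transform is the Y-flip y_m = 205.43 − y_svg.

Shape 1 is a regular polygon drawn with `<polygon>`. Its stroke #008000 means engrave at S272, F2794. After flipping Y the toolpath is (45.29,179.22) → (44.95,189.39) → (51.91,196.82) → (62.08,197.16) → (69.51,190.20) → (69.85,180.03) → (62.89,172.60) → (52.72,172.26) → (45.29,179.22), returning to the start.

Shape 2 is a rectangle drawn with `<rect>`. Its stroke #ff0000 means cut at S897, F1228. After flipping Y the toolpath is (10.63,197.88) → (27.19,197.88) → (27.19,117.83) → (10.63,117.83) → (10.63,197.88), returning to the start.

Shape 3 is a regular polygon drawn with `<path>`. Its stroke #ff0000 means cut at S897, F1228. After flipping Y the toolpath is (90.02,151.48) → (85.62,146.10) → (78.71,145.39) → (73.33,149.79) → (72.62,156.70) → (77.02,162.08) → (83.93,162.79) → (89.31,158.39) → (90.02,151.48), returning to the start.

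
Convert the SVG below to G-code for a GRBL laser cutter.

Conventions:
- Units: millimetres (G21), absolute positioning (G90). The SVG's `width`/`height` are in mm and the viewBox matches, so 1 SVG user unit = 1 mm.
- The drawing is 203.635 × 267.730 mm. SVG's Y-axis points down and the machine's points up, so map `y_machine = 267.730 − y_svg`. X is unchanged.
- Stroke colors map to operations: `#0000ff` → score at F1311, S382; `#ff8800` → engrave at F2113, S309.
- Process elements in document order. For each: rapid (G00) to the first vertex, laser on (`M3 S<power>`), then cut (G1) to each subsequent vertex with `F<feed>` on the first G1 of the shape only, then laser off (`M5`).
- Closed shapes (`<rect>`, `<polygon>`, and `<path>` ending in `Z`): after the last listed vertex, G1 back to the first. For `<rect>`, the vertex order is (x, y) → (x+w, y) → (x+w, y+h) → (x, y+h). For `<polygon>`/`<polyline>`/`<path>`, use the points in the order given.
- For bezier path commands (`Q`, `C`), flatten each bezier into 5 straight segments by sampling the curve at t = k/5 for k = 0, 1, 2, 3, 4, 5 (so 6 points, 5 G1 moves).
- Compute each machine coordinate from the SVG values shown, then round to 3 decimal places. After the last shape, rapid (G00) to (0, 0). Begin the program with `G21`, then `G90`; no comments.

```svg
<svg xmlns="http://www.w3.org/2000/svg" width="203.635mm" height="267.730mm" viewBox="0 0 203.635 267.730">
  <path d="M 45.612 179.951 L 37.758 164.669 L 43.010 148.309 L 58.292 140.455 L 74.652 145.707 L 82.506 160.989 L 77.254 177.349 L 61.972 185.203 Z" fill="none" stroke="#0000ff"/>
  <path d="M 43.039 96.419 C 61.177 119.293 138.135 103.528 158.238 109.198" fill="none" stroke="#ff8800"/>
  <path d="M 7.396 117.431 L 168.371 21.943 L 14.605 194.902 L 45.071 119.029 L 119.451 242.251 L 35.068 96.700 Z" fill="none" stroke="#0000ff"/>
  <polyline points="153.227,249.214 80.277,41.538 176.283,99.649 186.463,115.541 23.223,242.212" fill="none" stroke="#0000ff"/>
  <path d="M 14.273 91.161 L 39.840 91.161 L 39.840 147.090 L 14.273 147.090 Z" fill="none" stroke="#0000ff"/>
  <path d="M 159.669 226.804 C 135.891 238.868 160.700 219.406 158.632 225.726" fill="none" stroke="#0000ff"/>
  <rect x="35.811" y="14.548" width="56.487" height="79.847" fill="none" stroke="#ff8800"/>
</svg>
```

Since the viewBox matches the mm dimensions, user units are millimetres directly. The only transform is the Y-flip y_m = 267.730 − y_svg.

Shape 1 is a regular polygon drawn with `<path>`. Its stroke #0000ff means score at S382, F1311. After flipping Y the toolpath is (45.612,87.779) → (37.758,103.061) → (43.010,119.421) → (58.292,127.275) → (74.652,122.023) → (82.506,106.741) → (77.254,90.381) → (61.972,82.527) → (45.612,87.779), returning to the start.

Shape 2 is a cubic bezier drawn with `<path>`. Its stroke #ff8800 means engrave at S309, F2113. After flipping Y the toolpath is (43.039,171.311) → (60.055,161.743) → (85.635,158.564) → (114.227,158.892) → (140.279,159.842) → (158.238,158.532).

Shape 3 is a closed polygon drawn with `<path>`. Its stroke #0000ff means score at S382, F1311. After flipping Y the toolpath is (7.396,150.299) → (168.371,245.787) → (14.605,72.828) → (45.071,148.701) → (119.451,25.479) → (35.068,171.030) → (7.396,150.299), returning to the start.

Shape 4 is a open polyline drawn with `<polyline>`. Its stroke #0000ff means score at S382, F1311. After flipping Y the toolpath is (153.227,18.516) → (80.277,226.192) → (176.283,168.081) → (186.463,152.189) → (23.223,25.518).

Shape 5 is a rectangle drawn with `<path>`. Its stroke #0000ff means score at S382, F1311. After flipping Y the toolpath is (14.273,176.569) → (39.840,176.569) → (39.840,120.640) → (14.273,120.640) → (14.273,176.569), returning to the start.

Shape 6 is a cubic bezier drawn with `<path>`. Its stroke #0000ff means score at S382, F1311. After flipping Y the toolpath is (159.669,40.926) → (150.629,37.012) → (149.627,37.914) → (153.042,40.880) → (157.251,43.161) → (158.632,42.004).

Shape 7 is a rectangle drawn with `<rect>`. Its stroke #ff8800 means engrave at S309, F2113. After flipping Y the toolpath is (35.811,253.182) → (92.298,253.182) → (92.298,173.335) → (35.811,173.335) → (35.811,253.182), returning to the start.

G21
G90
G00 X45.612 Y87.779
M3 S382
G1 X37.758 Y103.061 F1311
G1 X43.010 Y119.421
G1 X58.292 Y127.275
G1 X74.652 Y122.023
G1 X82.506 Y106.741
G1 X77.254 Y90.381
G1 X61.972 Y82.527
G1 X45.612 Y87.779
M5
G00 X43.039 Y171.311
M3 S309
G1 X60.055 Y161.743 F2113
G1 X85.635 Y158.564
G1 X114.227 Y158.892
G1 X140.279 Y159.842
G1 X158.238 Y158.532
M5
G00 X7.396 Y150.299
M3 S382
G1 X168.371 Y245.787 F1311
G1 X14.605 Y72.828
G1 X45.071 Y148.701
G1 X119.451 Y25.479
G1 X35.068 Y171.030
G1 X7.396 Y150.299
M5
G00 X153.227 Y18.516
M3 S382
G1 X80.277 Y226.192 F1311
G1 X176.283 Y168.081
G1 X186.463 Y152.189
G1 X23.223 Y25.518
M5
G00 X14.273 Y176.569
M3 S382
G1 X39.840 Y176.569 F1311
G1 X39.840 Y120.640
G1 X14.273 Y120.640
G1 X14.273 Y176.569
M5
G00 X159.669 Y40.926
M3 S382
G1 X150.629 Y37.012 F1311
G1 X149.627 Y37.914
G1 X153.042 Y40.880
G1 X157.251 Y43.161
G1 X158.632 Y42.004
M5
G00 X35.811 Y253.182
M3 S309
G1 X92.298 Y253.182 F2113
G1 X92.298 Y173.335
G1 X35.811 Y173.335
G1 X35.811 Y253.182
M5
G00 X0.000 Y0.000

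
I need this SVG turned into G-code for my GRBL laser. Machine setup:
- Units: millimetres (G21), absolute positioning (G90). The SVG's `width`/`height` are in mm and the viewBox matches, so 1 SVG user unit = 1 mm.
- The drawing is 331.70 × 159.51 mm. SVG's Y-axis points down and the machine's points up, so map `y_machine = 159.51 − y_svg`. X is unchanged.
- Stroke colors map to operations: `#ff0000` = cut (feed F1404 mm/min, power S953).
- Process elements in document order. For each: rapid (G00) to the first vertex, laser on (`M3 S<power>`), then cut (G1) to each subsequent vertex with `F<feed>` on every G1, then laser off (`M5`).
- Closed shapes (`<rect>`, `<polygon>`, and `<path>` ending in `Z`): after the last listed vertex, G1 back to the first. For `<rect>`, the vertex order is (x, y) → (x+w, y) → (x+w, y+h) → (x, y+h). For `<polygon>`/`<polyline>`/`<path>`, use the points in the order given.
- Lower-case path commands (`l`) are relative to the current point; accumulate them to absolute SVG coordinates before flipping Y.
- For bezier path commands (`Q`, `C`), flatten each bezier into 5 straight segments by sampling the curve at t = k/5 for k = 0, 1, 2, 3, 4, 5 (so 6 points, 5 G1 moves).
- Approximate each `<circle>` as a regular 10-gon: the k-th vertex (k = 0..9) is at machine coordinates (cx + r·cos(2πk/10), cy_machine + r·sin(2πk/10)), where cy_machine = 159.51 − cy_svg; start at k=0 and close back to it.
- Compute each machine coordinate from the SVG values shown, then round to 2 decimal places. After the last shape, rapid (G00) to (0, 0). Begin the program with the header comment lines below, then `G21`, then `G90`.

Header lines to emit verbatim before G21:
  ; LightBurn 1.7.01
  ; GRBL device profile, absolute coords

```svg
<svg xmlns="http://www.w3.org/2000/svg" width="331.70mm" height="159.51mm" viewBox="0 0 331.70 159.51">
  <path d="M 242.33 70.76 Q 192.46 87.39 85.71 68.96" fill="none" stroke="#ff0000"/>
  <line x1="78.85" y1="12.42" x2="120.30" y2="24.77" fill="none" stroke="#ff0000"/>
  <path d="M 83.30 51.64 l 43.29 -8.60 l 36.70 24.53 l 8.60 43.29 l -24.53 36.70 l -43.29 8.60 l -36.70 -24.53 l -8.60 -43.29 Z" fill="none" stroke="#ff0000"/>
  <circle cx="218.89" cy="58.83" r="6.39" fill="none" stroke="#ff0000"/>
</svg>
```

; LightBurn 1.7.01
; GRBL device profile, absolute coords
G21
G90
G00 X242.33 Y88.75
M3 S953
G1 X220.11 Y83.50 F1404
G1 X193.33 Y81.06 F1404
G1 X162.01 Y81.42 F1404
G1 X126.13 Y84.58 F1404
G1 X85.71 Y90.55 F1404
M5
G00 X78.85 Y147.09
M3 S953
G1 X120.30 Y134.74 F1404
M5
G00 X83.30 Y107.87
M3 S953
G1 X126.59 Y116.47 F1404
G1 X163.29 Y91.94 F1404
G1 X171.89 Y48.65 F1404
G1 X147.36 Y11.95 F1404
G1 X104.07 Y3.35 F1404
G1 X67.37 Y27.88 F1404
G1 X58.77 Y71.17 F1404
G1 X83.30 Y107.87 F1404
M5
G00 X225.28 Y100.68
M3 S953
G1 X224.06 Y104.44 F1404
G1 X220.86 Y106.76 F1404
G1 X216.92 Y106.76 F1404
G1 X213.72 Y104.44 F1404
G1 X212.50 Y100.68 F1404
G1 X213.72 Y96.92 F1404
G1 X216.92 Y94.60 F1404
G1 X220.86 Y94.60 F1404
G1 X224.06 Y96.92 F1404
G1 X225.28 Y100.68 F1404
M5
G00 X0.00 Y0.00

viewBox `0 0 331.70 159.51` with mm width/height → 1 unit = 1 mm. Flip: y_m = 159.51 − y_svg.

**Shape 1** — `<path>` quadratic bezier, stroke `#ff0000` → cut (S953, F1404). Control points (SVG): P0=(242.33,70.76), P1=(192.46,87.39), P2=(85.71,68.96); sampled at t=k/5. Machine vertices: (242.33,88.75) → (220.11,83.50) → (193.33,81.06) → (162.01,81.42) → (126.13,84.58) → (85.71,90.55). Open path.

**Shape 2** — `<line>` line segment, stroke `#ff0000` → cut (S953, F1404). Machine vertices: (78.85,147.09) → (120.30,134.74). Open path.

**Shape 3** — `<path>` regular polygon, stroke `#ff0000` → cut (S953, F1404). Machine vertices: (83.30,107.87) → (126.59,116.47) → (163.29,91.94) → (171.89,48.65) → (147.36,11.95) → (104.07,3.35) → (67.37,27.88) → (58.77,71.17) → (83.30,107.87). Closed: final G1 returns to the first vertex.

**Shape 4** — `<circle>` circle, stroke `#ff0000` → cut (S953, F1404). Machine vertices: (225.28,100.68) → (224.06,104.44) → (220.86,106.76) → (216.92,106.76) → (213.72,104.44) → (212.50,100.68) → (213.72,96.92) → (216.92,94.60) → (220.86,94.60) → (224.06,96.92) → (225.28,100.68). Closed: final G1 returns to the first vertex.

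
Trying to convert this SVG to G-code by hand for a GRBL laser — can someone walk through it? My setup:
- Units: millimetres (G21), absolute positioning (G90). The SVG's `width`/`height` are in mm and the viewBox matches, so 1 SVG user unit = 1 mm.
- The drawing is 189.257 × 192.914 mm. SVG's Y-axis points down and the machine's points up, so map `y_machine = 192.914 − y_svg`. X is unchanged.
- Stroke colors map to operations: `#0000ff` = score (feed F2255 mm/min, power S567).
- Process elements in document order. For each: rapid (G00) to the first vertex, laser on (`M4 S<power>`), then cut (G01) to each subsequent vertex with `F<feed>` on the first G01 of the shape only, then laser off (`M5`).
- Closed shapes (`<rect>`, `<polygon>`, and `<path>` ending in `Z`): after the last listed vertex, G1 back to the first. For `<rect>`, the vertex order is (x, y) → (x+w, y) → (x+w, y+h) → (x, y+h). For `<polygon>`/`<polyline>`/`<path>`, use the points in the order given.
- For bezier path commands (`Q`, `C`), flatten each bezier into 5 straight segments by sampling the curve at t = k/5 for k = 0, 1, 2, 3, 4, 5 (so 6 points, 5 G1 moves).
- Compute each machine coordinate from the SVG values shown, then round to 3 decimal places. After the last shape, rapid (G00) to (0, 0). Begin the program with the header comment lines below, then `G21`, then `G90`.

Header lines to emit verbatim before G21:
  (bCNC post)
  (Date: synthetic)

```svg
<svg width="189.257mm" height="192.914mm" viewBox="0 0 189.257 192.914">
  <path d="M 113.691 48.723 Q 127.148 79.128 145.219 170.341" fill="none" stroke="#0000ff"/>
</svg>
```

viewBox `0 0 189.257 192.914` with mm width/height → 1 unit = 1 mm. Flip: y_m = 192.914 − y_svg.

**Shape 1** — `<path>` quadratic bezier, stroke `#0000ff` → score (S567, F2255). Control points (SVG): P0=(113.691,48.723), P1=(127.148,79.128), P2=(145.219,170.341); sampled at t=k/5. Machine vertices: (113.691,144.191) → (119.258,129.597) → (125.195,110.138) → (131.500,85.814) → (138.175,56.626) → (145.219,22.573). Open path.

(bCNC post)
(Date: synthetic)
G21
G90
G00 X113.691 Y144.191
M4 S567
G01 X119.258 Y129.597 F2255
G01 X125.195 Y110.138
G01 X131.500 Y85.814
G01 X138.175 Y56.626
G01 X145.219 Y22.573
M5
G00 X0.000 Y0.000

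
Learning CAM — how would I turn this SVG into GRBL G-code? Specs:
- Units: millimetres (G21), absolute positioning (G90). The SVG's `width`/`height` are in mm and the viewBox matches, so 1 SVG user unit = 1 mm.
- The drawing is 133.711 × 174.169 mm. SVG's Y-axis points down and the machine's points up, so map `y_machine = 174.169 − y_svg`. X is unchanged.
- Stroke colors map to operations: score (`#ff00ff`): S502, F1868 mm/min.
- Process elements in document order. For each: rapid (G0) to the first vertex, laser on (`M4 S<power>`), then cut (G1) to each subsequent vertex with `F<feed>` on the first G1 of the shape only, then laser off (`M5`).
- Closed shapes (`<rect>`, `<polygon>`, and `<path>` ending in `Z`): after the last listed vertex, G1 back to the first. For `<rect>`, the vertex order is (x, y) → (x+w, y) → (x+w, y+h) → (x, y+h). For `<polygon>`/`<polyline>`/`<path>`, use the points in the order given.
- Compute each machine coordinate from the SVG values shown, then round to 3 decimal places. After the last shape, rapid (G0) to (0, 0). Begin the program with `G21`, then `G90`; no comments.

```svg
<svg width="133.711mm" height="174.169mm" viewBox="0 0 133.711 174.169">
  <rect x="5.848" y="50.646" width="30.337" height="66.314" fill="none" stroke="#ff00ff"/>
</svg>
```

Since the viewBox matches the mm dimensions, user units are millimetres directly. The only transform is the Y-flip y_m = 174.169 − y_svg.

Shape 1 is a rectangle drawn with `<rect>`. Its stroke #ff00ff means score at S502, F1868. After flipping Y the toolpath is (5.848,123.523) → (36.185,123.523) → (36.185,57.209) → (5.848,57.209) → (5.848,123.523), returning to the start.

G21
G90
G0 X5.848 Y123.523
M4 S502
G1 X36.185 Y123.523 F1868
G1 X36.185 Y57.209
G1 X5.848 Y57.209
G1 X5.848 Y123.523
M5
G0 X0.000 Y0.000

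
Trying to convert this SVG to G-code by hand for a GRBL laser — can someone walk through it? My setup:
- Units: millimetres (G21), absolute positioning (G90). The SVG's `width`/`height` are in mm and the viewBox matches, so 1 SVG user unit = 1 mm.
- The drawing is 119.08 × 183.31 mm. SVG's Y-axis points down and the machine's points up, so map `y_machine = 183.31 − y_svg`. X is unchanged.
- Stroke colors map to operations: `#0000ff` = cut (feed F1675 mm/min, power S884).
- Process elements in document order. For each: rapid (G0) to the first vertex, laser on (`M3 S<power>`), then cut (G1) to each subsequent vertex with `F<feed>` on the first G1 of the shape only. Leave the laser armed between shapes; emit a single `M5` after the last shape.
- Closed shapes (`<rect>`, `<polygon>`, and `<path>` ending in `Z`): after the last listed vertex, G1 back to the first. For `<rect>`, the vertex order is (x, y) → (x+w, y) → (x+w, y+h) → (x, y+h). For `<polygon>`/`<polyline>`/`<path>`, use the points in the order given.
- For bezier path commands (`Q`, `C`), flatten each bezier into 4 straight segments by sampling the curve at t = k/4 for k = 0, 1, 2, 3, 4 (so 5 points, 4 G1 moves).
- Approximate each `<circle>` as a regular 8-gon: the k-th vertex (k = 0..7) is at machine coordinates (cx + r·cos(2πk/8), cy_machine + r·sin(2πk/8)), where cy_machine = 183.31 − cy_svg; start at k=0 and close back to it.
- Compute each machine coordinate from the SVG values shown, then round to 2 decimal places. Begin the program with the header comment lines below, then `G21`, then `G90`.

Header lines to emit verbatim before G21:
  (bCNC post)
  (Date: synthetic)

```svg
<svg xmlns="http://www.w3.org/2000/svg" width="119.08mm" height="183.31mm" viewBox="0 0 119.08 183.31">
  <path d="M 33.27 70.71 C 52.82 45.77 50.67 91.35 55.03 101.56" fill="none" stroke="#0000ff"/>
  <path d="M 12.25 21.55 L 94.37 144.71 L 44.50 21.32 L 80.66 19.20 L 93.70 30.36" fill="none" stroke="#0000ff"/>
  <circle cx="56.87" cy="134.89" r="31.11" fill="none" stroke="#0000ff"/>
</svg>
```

1 u = 1 mm; y_m = 183.31 − y.

[1] `<path>` cubic bezier, #0000ff→cut S884 F1675: (33.27,112.60) → (44.30,119.74) → (49.85,110.36) → (52.54,94.38) → (55.03,81.75)

[2] `<path>` open polyline, #0000ff→cut S884 F1675: (12.25,161.76) → (94.37,38.60) → (44.50,161.99) → (80.66,164.11) → (93.70,152.95)

[3] `<circle>` circle, #0000ff→cut S884 F1675: (87.98,48.42) → (78.87,70.42) → (56.87,79.53) → (34.87,70.42) → (25.76,48.42) → (34.87,26.42) → (56.87,17.31) → (78.87,26.42) → (87.98,48.42) (closed)

(bCNC post)
(Date: synthetic)
G21
G90
G0 X33.27 Y112.60
M3 S884
G1 X44.30 Y119.74 F1675
G1 X49.85 Y110.36
G1 X52.54 Y94.38
G1 X55.03 Y81.75
G0 X12.25 Y161.76
M3 S884
G1 X94.37 Y38.60 F1675
G1 X44.50 Y161.99
G1 X80.66 Y164.11
G1 X93.70 Y152.95
G0 X87.98 Y48.42
M3 S884
G1 X78.87 Y70.42 F1675
G1 X56.87 Y79.53
G1 X34.87 Y70.42
G1 X25.76 Y48.42
G1 X34.87 Y26.42
G1 X56.87 Y17.31
G1 X78.87 Y26.42
G1 X87.98 Y48.42
M5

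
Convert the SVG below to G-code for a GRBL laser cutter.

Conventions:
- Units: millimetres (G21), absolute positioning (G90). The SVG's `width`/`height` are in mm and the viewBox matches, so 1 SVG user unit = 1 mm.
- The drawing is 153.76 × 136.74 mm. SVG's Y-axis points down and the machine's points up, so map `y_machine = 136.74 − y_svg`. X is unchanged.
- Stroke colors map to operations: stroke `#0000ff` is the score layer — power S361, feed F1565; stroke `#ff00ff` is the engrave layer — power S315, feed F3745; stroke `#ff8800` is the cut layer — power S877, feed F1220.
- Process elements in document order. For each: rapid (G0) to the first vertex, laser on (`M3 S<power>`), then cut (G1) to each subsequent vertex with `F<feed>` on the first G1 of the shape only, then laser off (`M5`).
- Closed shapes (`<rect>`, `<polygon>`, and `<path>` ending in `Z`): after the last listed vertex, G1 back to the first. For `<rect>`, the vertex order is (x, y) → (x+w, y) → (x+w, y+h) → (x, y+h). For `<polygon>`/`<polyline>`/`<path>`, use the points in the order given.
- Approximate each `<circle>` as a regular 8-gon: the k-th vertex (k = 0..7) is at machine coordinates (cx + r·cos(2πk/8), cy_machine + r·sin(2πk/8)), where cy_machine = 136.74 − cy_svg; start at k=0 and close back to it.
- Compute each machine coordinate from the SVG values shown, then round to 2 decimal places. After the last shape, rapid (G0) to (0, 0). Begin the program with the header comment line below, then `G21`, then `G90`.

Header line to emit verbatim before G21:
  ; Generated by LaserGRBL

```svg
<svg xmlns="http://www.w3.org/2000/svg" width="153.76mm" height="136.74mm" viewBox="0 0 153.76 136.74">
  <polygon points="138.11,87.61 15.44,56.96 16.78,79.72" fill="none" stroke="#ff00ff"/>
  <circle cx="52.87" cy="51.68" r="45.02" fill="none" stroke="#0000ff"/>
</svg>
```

; Generated by LaserGRBL
G21
G90
G0 X138.11 Y49.13
M3 S315
G1 X15.44 Y79.78 F3745
G1 X16.78 Y57.02
G1 X138.11 Y49.13
M5
G0 X97.89 Y85.06
M3 S361
G1 X84.70 Y116.89 F1565
G1 X52.87 Y130.08
G1 X21.04 Y116.89
G1 X7.85 Y85.06
G1 X21.04 Y53.23
G1 X52.87 Y40.04
G1 X84.70 Y53.23
G1 X97.89 Y85.06
M5
G0 X0.00 Y0.00

viewBox `0 0 153.76 136.74` with mm width/height → 1 unit = 1 mm. Flip: y_m = 136.74 − y_svg.

**Shape 1** — `<polygon>` closed polygon, stroke `#ff00ff` → engrave (S315, F3745). Machine vertices: (138.11,49.13) → (15.44,79.78) → (16.78,57.02) → (138.11,49.13). Closed: final G1 returns to the first vertex.

**Shape 2** — `<circle>` circle, stroke `#0000ff` → score (S361, F1565). Machine vertices: (97.89,85.06) → (84.70,116.89) → (52.87,130.08) → (21.04,116.89) → (7.85,85.06) → (21.04,53.23) → (52.87,40.04) → (84.70,53.23) → (97.89,85.06). Closed: final G1 returns to the first vertex.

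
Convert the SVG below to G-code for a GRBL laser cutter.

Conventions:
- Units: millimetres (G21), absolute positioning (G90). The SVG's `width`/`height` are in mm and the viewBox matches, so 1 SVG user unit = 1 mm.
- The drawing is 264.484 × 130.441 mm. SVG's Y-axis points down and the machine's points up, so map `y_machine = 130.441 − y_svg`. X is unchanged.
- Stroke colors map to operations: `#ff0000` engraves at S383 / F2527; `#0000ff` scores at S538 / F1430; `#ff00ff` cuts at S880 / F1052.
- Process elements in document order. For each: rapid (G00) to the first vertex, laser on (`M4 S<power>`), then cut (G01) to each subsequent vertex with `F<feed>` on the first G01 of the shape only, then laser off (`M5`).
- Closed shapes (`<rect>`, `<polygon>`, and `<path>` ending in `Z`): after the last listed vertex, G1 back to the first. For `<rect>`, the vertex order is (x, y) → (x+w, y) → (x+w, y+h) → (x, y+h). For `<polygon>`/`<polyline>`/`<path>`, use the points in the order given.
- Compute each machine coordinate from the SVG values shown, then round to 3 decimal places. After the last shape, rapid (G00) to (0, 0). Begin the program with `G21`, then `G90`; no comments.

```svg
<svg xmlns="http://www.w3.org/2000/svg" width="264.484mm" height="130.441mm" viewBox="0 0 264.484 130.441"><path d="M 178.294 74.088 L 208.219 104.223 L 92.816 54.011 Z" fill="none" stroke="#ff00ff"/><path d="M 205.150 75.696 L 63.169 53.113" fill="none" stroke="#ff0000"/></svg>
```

viewBox `0 0 264.484 130.441` with mm width/height → 1 unit = 1 mm. Flip: y_m = 130.441 − y_svg.

**Shape 1** — `<path>` closed polygon, stroke `#ff00ff` → cut (S880, F1052). Machine vertices: (178.294,56.353) → (208.219,26.218) → (92.816,76.430) → (178.294,56.353). Closed: final G1 returns to the first vertex.

**Shape 2** — `<path>` line segment, stroke `#ff0000` → engrave (S383, F2527). Machine vertices: (205.150,54.745) → (63.169,77.328). Open path.

G21
G90
G00 X178.294 Y56.353
M4 S880
G01 X208.219 Y26.218 F1052
G01 X92.816 Y76.430
G01 X178.294 Y56.353
M5
G00 X205.150 Y54.745
M4 S383
G01 X63.169 Y77.328 F2527
M5
G00 X0.000 Y0.000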